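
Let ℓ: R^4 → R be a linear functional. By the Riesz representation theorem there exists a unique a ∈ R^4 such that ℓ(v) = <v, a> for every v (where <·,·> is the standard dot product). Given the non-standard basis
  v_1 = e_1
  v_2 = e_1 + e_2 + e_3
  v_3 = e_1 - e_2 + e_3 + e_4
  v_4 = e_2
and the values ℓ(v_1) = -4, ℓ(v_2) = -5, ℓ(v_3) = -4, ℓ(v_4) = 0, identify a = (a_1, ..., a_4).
a = (-4, 0, -1, 1)

Write a = (a_1, ..., a_4) in the standard basis. For each basis vector v_i, ℓ(v_i) = <v_i, a> is a linear equation in the a_j's. Collect the n equations into a matrix system V a = ℓ, where row i of V is v_i (expressed in the standard basis). Since V is invertible (lower-triangular with 1s on the diagonal, up to permutation), solve by back-substitution:
  V =
[[1, 0, 0, 0],
 [1, 1, 1, 0],
 [1, -1, 1, 1],
 [0, 1, 0, 0]]
  V a = (-4, -5, -4, 0)
Solving gives a = (-4, 0, -1, 1).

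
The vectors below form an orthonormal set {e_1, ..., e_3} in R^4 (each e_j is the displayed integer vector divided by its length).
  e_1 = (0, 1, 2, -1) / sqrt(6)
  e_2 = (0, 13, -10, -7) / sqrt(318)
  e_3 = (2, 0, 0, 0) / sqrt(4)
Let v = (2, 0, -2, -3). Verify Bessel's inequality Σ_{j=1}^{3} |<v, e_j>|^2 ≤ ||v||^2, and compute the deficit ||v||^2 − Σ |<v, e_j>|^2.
Σ |<v, e_j>|^2 = 501/53; ||v||^2 = 17; deficit = 400/53

Write each e_j = u_j / sqrt(<u_j, u_j>) where u_j is the displayed integer vector. Then <v, e_j> = <v, u_j> / sqrt(<u_j, u_j>), so |<v, e_j>|^2 = <v, u_j>^2 / <u_j, u_j>.
Coefficients: <v, e_1> = -1/sqrt(6), <v, e_2> = 41/sqrt(318), <v, e_3> = 4/sqrt(4).
Square and sum: Σ |<v, e_j>|^2 = 501/53.
Compute ||v||^2 = v·v = 17.
Deficit = 17 − 501/53 = 400/53 ≥ 0, confirming Bessel's inequality. (The deficit equals ||v − Σ <v,e_j> e_j||^2, the squared distance from v to span{e_j}.)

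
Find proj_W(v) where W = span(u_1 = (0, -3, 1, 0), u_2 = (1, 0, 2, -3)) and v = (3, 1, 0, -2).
proj_W(v) = (12/17, 45/34, 33/34, -36/17)

Set up U = [u_1 | ... | u_2] ∈ R^(4×2). The projector onto W = col(U) is P = U (U^T U)^(-1) U^T.
Compute U^T U =
  [10, 2]
  [2, 14],
and U^T v = (-3, 9).
Solve U^T U · c = U^T v for the coefficients: c = (-15/34, 12/17). The projection is proj_W(v) = U c.
Check: (v - proj_W(v)) · u_1 = 0  (should be 0).
Check: (v - proj_W(v)) · u_2 = 0  (should be 0).
Result: proj_W(v) = (12/17, 45/34, 33/34, -36/17).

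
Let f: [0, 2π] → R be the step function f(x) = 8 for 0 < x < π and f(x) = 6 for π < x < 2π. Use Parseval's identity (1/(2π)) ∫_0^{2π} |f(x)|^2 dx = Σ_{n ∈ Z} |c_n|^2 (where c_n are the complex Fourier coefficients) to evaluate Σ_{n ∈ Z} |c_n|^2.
Σ |c_n|^2 = 50

Parseval equates the L^2 energy of f (normalised by 1/(2π)) with the ℓ^2 sum of its Fourier coefficients: (1/(2π)) ∫_0^{2π} |f|^2 = Σ |c_n|^2.
Compute the left side: (1/(2π)) [∫_0^π 8^2 dx + ∫_π^{2π} 6^2 dx] = (1/(2π)) · (64π + 36π) = (64 + 36)/2 = 50.
So Σ_{n ∈ Z} |c_n|^2 = 50.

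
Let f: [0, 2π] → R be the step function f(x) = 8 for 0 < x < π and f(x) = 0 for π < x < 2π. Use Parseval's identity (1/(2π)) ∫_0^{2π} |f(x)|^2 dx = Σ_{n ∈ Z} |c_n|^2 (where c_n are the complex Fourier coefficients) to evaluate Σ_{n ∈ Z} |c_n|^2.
Σ |c_n|^2 = 32

Parseval equates the L^2 energy of f (normalised by 1/(2π)) with the ℓ^2 sum of its Fourier coefficients: (1/(2π)) ∫_0^{2π} |f|^2 = Σ |c_n|^2.
Compute the left side: (1/(2π)) [∫_0^π 8^2 dx + ∫_π^{2π} 0^2 dx] = (1/(2π)) · (64π + 0π) = (64 + 0)/2 = 32.
So Σ_{n ∈ Z} |c_n|^2 = 32.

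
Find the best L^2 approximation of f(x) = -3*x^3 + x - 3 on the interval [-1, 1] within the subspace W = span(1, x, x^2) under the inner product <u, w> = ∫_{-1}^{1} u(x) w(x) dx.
g(x) = -4*x/5 - 3

The best approximation g ∈ W is the orthogonal projection of f onto W. Writing g = a_0 + a_1 x + a_2 x^2, the coefficients solve the normal equations G · a = b where
  G_{ij} = <φ_i, φ_j> and b_i = <f, φ_i>, with φ_0 = 1, φ_1 = x, φ_2 = x^2.
G =
  [2, 0, 2/3]
  [0, 2/3, 0]
  [2/3, 0, 2/5],
b = (-6, -8/15, -2).
Solving gives a_0 = -3, a_1 = -4/5, a_2 = 0, so
  g(x) = -4*x/5 - 3.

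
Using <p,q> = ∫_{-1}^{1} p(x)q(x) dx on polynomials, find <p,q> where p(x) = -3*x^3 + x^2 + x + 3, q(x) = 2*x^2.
<p,q> = 24/5

Expand the product: p(x)·q(x) = -6*x^5 + 2*x^4 + 2*x^3 + 6*x^2.
∫_{-1}^{1} of each monomial x^k gives [2/(k+1) if k even, 0 if k odd]. Integrating term-by-term (or equivalently evaluating the antiderivative F(x) = -x^6 + 2*x^5/5 + x^4/2 + 2*x^3 at the endpoints):
  F(1) − F(−1) = 19/10 − (-29/10) = 24/5.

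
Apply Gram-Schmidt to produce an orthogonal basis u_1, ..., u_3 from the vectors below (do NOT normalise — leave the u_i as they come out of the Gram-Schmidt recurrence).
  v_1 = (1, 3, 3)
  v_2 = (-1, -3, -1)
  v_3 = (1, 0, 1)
Orthogonal basis:
  u_1 = (1, 3, 3)
  u_2 = (-6/19, -18/19, 20/19)
  u_3 = (9/10, -3/10, 0)

Apply the Gram-Schmidt recurrence
  u_1 = v_1
  u_i = v_i − Σ_{j<i} ((v_i · u_j) / (u_j · u_j)) · u_j.

Step by step this gives:
  u_1 = (1, 3, 3)
  u_2 = (-6/19, -18/19, 20/19)
  u_3 = (9/10, -3/10, 0)

Orthogonality check:
  u_2 · u_1 = 0 (should be 0)
  u_3 · u_1 = 0 (should be 0)
  u_3 · u_2 = 0 (should be 0)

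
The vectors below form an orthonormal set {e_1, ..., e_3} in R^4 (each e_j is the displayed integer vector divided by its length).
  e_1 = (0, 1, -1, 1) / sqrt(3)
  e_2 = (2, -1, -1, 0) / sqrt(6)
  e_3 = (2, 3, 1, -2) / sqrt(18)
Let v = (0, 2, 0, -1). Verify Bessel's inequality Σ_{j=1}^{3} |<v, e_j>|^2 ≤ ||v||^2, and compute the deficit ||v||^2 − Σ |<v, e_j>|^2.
Σ |<v, e_j>|^2 = 41/9; ||v||^2 = 5; deficit = 4/9

Write each e_j = u_j / sqrt(<u_j, u_j>) where u_j is the displayed integer vector. Then <v, e_j> = <v, u_j> / sqrt(<u_j, u_j>), so |<v, e_j>|^2 = <v, u_j>^2 / <u_j, u_j>.
Coefficients: <v, e_1> = 1/sqrt(3), <v, e_2> = -2/sqrt(6), <v, e_3> = 8/sqrt(18).
Square and sum: Σ |<v, e_j>|^2 = 41/9.
Compute ||v||^2 = v·v = 5.
Deficit = 5 − 41/9 = 4/9 ≥ 0, confirming Bessel's inequality. (The deficit equals ||v − Σ <v,e_j> e_j||^2, the squared distance from v to span{e_j}.)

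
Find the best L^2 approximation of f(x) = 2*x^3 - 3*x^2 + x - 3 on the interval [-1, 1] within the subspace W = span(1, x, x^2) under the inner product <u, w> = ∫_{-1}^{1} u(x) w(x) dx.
g(x) = -3*x^2 + 11*x/5 - 3

The best approximation g ∈ W is the orthogonal projection of f onto W. Writing g = a_0 + a_1 x + a_2 x^2, the coefficients solve the normal equations G · a = b where
  G_{ij} = <φ_i, φ_j> and b_i = <f, φ_i>, with φ_0 = 1, φ_1 = x, φ_2 = x^2.
G =
  [2, 0, 2/3]
  [0, 2/3, 0]
  [2/3, 0, 2/5],
b = (-8, 22/15, -16/5).
Solving gives a_0 = -3, a_1 = 11/5, a_2 = -3, so
  g(x) = -3*x^2 + 11*x/5 - 3.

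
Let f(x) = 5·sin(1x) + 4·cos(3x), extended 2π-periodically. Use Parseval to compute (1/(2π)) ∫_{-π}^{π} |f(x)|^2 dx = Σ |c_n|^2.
Σ |c_n|^2 = 41/2

Expand |f|^2 and use orthogonality of {sin(nx), cos(mx)} on [-π, π]:
  ∫_{-π}^{π} sin(nx)^2 dx = π, ∫ cos(mx)^2 dx = π, and cross terms integrate to 0.
So ∫_{-π}^{π} f(x)^2 dx = 5^2 · π + 4^2 · π = (25 + 16)π.
Divide by 2π: (25 + 16)/2 = 41/2.
By Parseval, this equals Σ |c_n|^2.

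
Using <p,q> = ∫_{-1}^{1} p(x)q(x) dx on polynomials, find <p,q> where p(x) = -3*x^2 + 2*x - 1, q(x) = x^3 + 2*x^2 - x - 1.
<p,q> = -4/15

Expand the product: p(x)·q(x) = -3*x^5 - 4*x^4 + 6*x^3 - x^2 - x + 1.
∫_{-1}^{1} of each monomial x^k gives [2/(k+1) if k even, 0 if k odd]. Integrating term-by-term (or equivalently evaluating the antiderivative F(x) = -x^6/2 - 4*x^5/5 + 3*x^4/2 - x^3/3 - x^2/2 + x at the endpoints):
  F(1) − F(−1) = 11/30 − (19/30) = -4/15.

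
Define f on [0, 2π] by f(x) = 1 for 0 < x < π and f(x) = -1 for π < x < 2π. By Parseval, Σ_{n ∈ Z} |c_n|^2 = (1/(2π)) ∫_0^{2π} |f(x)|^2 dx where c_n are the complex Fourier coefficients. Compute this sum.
Σ |c_n|^2 = 1

Parseval equates the L^2 energy of f (normalised by 1/(2π)) with the ℓ^2 sum of its Fourier coefficients: (1/(2π)) ∫_0^{2π} |f|^2 = Σ |c_n|^2.
Compute the left side: (1/(2π)) [∫_0^π 1^2 dx + ∫_π^{2π} (-1)^2 dx] = (1/(2π)) · (1π + 1π) = (1 + 1)/2 = 1.
So Σ_{n ∈ Z} |c_n|^2 = 1.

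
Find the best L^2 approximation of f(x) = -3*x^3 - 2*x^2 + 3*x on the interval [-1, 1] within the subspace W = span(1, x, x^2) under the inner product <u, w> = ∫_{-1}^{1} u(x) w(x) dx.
g(x) = -2*x^2 + 6*x/5

The best approximation g ∈ W is the orthogonal projection of f onto W. Writing g = a_0 + a_1 x + a_2 x^2, the coefficients solve the normal equations G · a = b where
  G_{ij} = <φ_i, φ_j> and b_i = <f, φ_i>, with φ_0 = 1, φ_1 = x, φ_2 = x^2.
G =
  [2, 0, 2/3]
  [0, 2/3, 0]
  [2/3, 0, 2/5],
b = (-4/3, 4/5, -4/5).
Solving gives a_0 = 0, a_1 = 6/5, a_2 = -2, so
  g(x) = -2*x^2 + 6*x/5.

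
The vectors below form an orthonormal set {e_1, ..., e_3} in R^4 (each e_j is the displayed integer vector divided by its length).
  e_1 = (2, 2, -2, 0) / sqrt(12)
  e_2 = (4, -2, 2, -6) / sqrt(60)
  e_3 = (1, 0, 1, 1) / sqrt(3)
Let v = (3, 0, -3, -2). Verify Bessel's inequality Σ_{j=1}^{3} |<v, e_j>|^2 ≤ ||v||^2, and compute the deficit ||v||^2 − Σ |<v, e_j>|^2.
Σ |<v, e_j>|^2 = 281/15; ||v||^2 = 22; deficit = 49/15

Write each e_j = u_j / sqrt(<u_j, u_j>) where u_j is the displayed integer vector. Then <v, e_j> = <v, u_j> / sqrt(<u_j, u_j>), so |<v, e_j>|^2 = <v, u_j>^2 / <u_j, u_j>.
Coefficients: <v, e_1> = 12/sqrt(12), <v, e_2> = 18/sqrt(60), <v, e_3> = -2/sqrt(3).
Square and sum: Σ |<v, e_j>|^2 = 281/15.
Compute ||v||^2 = v·v = 22.
Deficit = 22 − 281/15 = 49/15 ≥ 0, confirming Bessel's inequality. (The deficit equals ||v − Σ <v,e_j> e_j||^2, the squared distance from v to span{e_j}.)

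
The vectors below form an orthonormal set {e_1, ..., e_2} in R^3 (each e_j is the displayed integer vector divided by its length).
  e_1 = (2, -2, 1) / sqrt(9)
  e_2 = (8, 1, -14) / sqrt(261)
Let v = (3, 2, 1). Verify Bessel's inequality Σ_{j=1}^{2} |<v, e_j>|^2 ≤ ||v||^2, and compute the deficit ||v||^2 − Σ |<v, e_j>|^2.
Σ |<v, e_j>|^2 = 45/29; ||v||^2 = 14; deficit = 361/29

Write each e_j = u_j / sqrt(<u_j, u_j>) where u_j is the displayed integer vector. Then <v, e_j> = <v, u_j> / sqrt(<u_j, u_j>), so |<v, e_j>|^2 = <v, u_j>^2 / <u_j, u_j>.
Coefficients: <v, e_1> = 3/sqrt(9), <v, e_2> = 12/sqrt(261).
Square and sum: Σ |<v, e_j>|^2 = 45/29.
Compute ||v||^2 = v·v = 14.
Deficit = 14 − 45/29 = 361/29 ≥ 0, confirming Bessel's inequality. (The deficit equals ||v − Σ <v,e_j> e_j||^2, the squared distance from v to span{e_j}.)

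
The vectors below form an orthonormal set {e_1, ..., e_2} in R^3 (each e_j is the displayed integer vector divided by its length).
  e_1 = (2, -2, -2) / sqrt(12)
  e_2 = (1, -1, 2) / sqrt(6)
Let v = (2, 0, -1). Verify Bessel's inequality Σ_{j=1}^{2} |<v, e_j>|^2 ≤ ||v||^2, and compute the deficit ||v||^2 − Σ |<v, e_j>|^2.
Σ |<v, e_j>|^2 = 3; ||v||^2 = 5; deficit = 2

Write each e_j = u_j / sqrt(<u_j, u_j>) where u_j is the displayed integer vector. Then <v, e_j> = <v, u_j> / sqrt(<u_j, u_j>), so |<v, e_j>|^2 = <v, u_j>^2 / <u_j, u_j>.
Coefficients: <v, e_1> = 6/sqrt(12), <v, e_2> = 0/sqrt(6).
Square and sum: Σ |<v, e_j>|^2 = 3.
Compute ||v||^2 = v·v = 5.
Deficit = 5 − 3 = 2 ≥ 0, confirming Bessel's inequality. (The deficit equals ||v − Σ <v,e_j> e_j||^2, the squared distance from v to span{e_j}.)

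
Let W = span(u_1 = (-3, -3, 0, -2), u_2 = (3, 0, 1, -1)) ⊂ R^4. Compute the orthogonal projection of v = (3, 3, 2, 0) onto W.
proj_W(v) = (711/193, 363/193, 116/193, 126/193)

Set up U = [u_1 | ... | u_2] ∈ R^(4×2). The projector onto W = col(U) is P = U (U^T U)^(-1) U^T.
Compute U^T U =
  [22, -7]
  [-7, 11],
and U^T v = (-18, 11).
Solve U^T U · c = U^T v for the coefficients: c = (-121/193, 116/193). The projection is proj_W(v) = U c.
Check: (v - proj_W(v)) · u_1 = 0  (should be 0).
Check: (v - proj_W(v)) · u_2 = 0  (should be 0).
Result: proj_W(v) = (711/193, 363/193, 116/193, 126/193).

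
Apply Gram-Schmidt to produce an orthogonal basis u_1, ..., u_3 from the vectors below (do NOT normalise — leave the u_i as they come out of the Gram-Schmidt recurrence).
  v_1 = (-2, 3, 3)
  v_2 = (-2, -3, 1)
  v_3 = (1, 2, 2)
Orthogonal basis:
  u_1 = (-2, 3, 3)
  u_2 = (-24/11, -30/11, 14/11)
  u_3 = (21/19, -7/19, 21/19)

Apply the Gram-Schmidt recurrence
  u_1 = v_1
  u_i = v_i − Σ_{j<i} ((v_i · u_j) / (u_j · u_j)) · u_j.

Step by step this gives:
  u_1 = (-2, 3, 3)
  u_2 = (-24/11, -30/11, 14/11)
  u_3 = (21/19, -7/19, 21/19)

Orthogonality check:
  u_2 · u_1 = 0 (should be 0)
  u_3 · u_1 = 0 (should be 0)
  u_3 · u_2 = 0 (should be 0)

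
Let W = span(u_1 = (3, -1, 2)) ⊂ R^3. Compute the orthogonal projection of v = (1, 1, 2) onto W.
proj_W(v) = (9/7, -3/7, 6/7)

Set up U = [u_1 | ... | u_1] ∈ R^(3×1). The projector onto W = col(U) is P = U (U^T U)^(-1) U^T.
Compute U^T U =
  [14],
and U^T v = (6).
Solve U^T U · c = U^T v for the coefficients: c = (3/7). The projection is proj_W(v) = U c.
Check: (v - proj_W(v)) · u_1 = 0  (should be 0).
Result: proj_W(v) = (9/7, -3/7, 6/7).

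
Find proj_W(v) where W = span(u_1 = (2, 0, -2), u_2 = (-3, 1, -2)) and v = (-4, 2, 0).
proj_W(v) = (-38/9, 8/9, -2/9)

Set up U = [u_1 | ... | u_2] ∈ R^(3×2). The projector onto W = col(U) is P = U (U^T U)^(-1) U^T.
Compute U^T U =
  [8, -2]
  [-2, 14],
and U^T v = (-8, 14).
Solve U^T U · c = U^T v for the coefficients: c = (-7/9, 8/9). The projection is proj_W(v) = U c.
Check: (v - proj_W(v)) · u_1 = 0  (should be 0).
Check: (v - proj_W(v)) · u_2 = 0  (should be 0).
Result: proj_W(v) = (-38/9, 8/9, -2/9).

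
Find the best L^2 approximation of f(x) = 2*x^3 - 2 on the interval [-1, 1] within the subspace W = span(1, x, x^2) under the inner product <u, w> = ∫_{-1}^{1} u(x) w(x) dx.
g(x) = 6*x/5 - 2

The best approximation g ∈ W is the orthogonal projection of f onto W. Writing g = a_0 + a_1 x + a_2 x^2, the coefficients solve the normal equations G · a = b where
  G_{ij} = <φ_i, φ_j> and b_i = <f, φ_i>, with φ_0 = 1, φ_1 = x, φ_2 = x^2.
G =
  [2, 0, 2/3]
  [0, 2/3, 0]
  [2/3, 0, 2/5],
b = (-4, 4/5, -4/3).
Solving gives a_0 = -2, a_1 = 6/5, a_2 = 0, so
  g(x) = 6*x/5 - 2.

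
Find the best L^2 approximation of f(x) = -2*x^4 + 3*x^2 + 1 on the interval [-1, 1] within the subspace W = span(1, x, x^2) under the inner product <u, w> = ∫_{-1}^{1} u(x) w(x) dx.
g(x) = 9*x^2/7 + 41/35

The best approximation g ∈ W is the orthogonal projection of f onto W. Writing g = a_0 + a_1 x + a_2 x^2, the coefficients solve the normal equations G · a = b where
  G_{ij} = <φ_i, φ_j> and b_i = <f, φ_i>, with φ_0 = 1, φ_1 = x, φ_2 = x^2.
G =
  [2, 0, 2/3]
  [0, 2/3, 0]
  [2/3, 0, 2/5],
b = (16/5, 0, 136/105).
Solving gives a_0 = 41/35, a_1 = 0, a_2 = 9/7, so
  g(x) = 9*x^2/7 + 41/35.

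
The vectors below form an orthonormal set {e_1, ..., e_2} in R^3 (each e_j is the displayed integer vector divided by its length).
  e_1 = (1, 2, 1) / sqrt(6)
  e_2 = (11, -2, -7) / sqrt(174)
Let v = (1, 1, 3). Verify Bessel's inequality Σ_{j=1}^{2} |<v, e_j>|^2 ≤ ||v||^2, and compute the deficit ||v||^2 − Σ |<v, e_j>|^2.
Σ |<v, e_j>|^2 = 198/29; ||v||^2 = 11; deficit = 121/29

Write each e_j = u_j / sqrt(<u_j, u_j>) where u_j is the displayed integer vector. Then <v, e_j> = <v, u_j> / sqrt(<u_j, u_j>), so |<v, e_j>|^2 = <v, u_j>^2 / <u_j, u_j>.
Coefficients: <v, e_1> = 6/sqrt(6), <v, e_2> = -12/sqrt(174).
Square and sum: Σ |<v, e_j>|^2 = 198/29.
Compute ||v||^2 = v·v = 11.
Deficit = 11 − 198/29 = 121/29 ≥ 0, confirming Bessel's inequality. (The deficit equals ||v − Σ <v,e_j> e_j||^2, the squared distance from v to span{e_j}.)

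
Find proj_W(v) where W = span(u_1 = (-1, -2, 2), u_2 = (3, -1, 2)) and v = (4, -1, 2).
proj_W(v) = (464/117, -101/117, 248/117)

Set up U = [u_1 | ... | u_2] ∈ R^(3×2). The projector onto W = col(U) is P = U (U^T U)^(-1) U^T.
Compute U^T U =
  [9, 3]
  [3, 14],
and U^T v = (2, 17).
Solve U^T U · c = U^T v for the coefficients: c = (-23/117, 49/39). The projection is proj_W(v) = U c.
Check: (v - proj_W(v)) · u_1 = 0  (should be 0).
Check: (v - proj_W(v)) · u_2 = 0  (should be 0).
Result: proj_W(v) = (464/117, -101/117, 248/117).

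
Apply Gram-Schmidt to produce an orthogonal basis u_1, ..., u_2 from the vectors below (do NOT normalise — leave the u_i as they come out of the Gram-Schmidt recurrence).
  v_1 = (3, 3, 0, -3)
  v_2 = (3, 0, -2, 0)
Orthogonal basis:
  u_1 = (3, 3, 0, -3)
  u_2 = (2, -1, -2, 1)

Apply the Gram-Schmidt recurrence
  u_1 = v_1
  u_i = v_i − Σ_{j<i} ((v_i · u_j) / (u_j · u_j)) · u_j.

Step by step this gives:
  u_1 = (3, 3, 0, -3)
  u_2 = (2, -1, -2, 1)

Orthogonality check:
  u_2 · u_1 = 0 (should be 0)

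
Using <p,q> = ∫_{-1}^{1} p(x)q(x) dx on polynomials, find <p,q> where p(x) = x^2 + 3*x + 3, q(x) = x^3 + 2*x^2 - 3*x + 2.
<p,q> = 40/3

Expand the product: p(x)·q(x) = x^5 + 5*x^4 + 6*x^3 - x^2 - 3*x + 6.
∫_{-1}^{1} of each monomial x^k gives [2/(k+1) if k even, 0 if k odd]. Integrating term-by-term (or equivalently evaluating the antiderivative F(x) = x^6/6 + x^5 + 3*x^4/2 - x^3/3 - 3*x^2/2 + 6*x at the endpoints):
  F(1) − F(−1) = 41/6 − (-13/2) = 40/3.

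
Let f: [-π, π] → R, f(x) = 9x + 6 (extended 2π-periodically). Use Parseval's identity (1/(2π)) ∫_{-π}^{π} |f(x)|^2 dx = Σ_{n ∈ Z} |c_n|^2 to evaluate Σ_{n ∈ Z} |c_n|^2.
Σ |c_n|^2 = 27π^2 + 36

Expand and integrate term by term over [-π, π]:
  ∫ (9x)^2 dx = 81·(2π^3/3); ∫ 2·9·(6)·x dx = 0 (odd integrand); ∫ 6^2 dx = 36·2π.
So (1/(2π)) ∫_{-π}^{π} (9x + 6)^2 dx = 81π^2/3 + 36 = 27π^2 + 36.
Parseval ⇒ Σ |c_n|^2 = 27π^2 + 36.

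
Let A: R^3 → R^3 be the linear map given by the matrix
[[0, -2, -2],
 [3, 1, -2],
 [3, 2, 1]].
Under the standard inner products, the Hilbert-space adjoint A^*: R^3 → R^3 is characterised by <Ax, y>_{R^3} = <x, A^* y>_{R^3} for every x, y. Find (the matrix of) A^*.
A^* = A^T =
[[0, 3, 3],
 [-2, 1, 2],
 [-2, -2, 1]]

For real matrices with standard dot products, the defining identity <Ax, y> = <x, A^* y> gives (Ax)^T y = x^T (A^*) y, i.e. x^T A^T y = x^T (A^*) y. Since this holds for all x, y, we must have A^* = A^T. Therefore
A^* =
[[0, 3, 3],
 [-2, 1, 2],
 [-2, -2, 1]].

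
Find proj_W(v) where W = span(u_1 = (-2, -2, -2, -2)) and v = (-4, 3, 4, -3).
proj_W(v) = (0, 0, 0, 0)

Set up U = [u_1 | ... | u_1] ∈ R^(4×1). The projector onto W = col(U) is P = U (U^T U)^(-1) U^T.
Compute U^T U =
  [16],
and U^T v = (0).
Solve U^T U · c = U^T v for the coefficients: c = (0). The projection is proj_W(v) = U c.
Check: (v - proj_W(v)) · u_1 = 0  (should be 0).
Result: proj_W(v) = (0, 0, 0, 0).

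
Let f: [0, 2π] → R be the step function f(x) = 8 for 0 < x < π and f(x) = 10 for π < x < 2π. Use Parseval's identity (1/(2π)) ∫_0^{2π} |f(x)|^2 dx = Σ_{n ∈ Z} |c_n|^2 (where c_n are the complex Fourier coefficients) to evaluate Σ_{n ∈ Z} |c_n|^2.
Σ |c_n|^2 = 82

Parseval equates the L^2 energy of f (normalised by 1/(2π)) with the ℓ^2 sum of its Fourier coefficients: (1/(2π)) ∫_0^{2π} |f|^2 = Σ |c_n|^2.
Compute the left side: (1/(2π)) [∫_0^π 8^2 dx + ∫_π^{2π} 10^2 dx] = (1/(2π)) · (64π + 100π) = (64 + 100)/2 = 82.
So Σ_{n ∈ Z} |c_n|^2 = 82.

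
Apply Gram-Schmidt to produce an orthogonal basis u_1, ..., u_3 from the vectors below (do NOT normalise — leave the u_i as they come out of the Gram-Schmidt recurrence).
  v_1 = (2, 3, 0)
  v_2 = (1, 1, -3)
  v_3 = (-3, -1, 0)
Orthogonal basis:
  u_1 = (2, 3, 0)
  u_2 = (3/13, -2/13, -3)
  u_3 = (-189/118, 63/59, -21/118)

Apply the Gram-Schmidt recurrence
  u_1 = v_1
  u_i = v_i − Σ_{j<i} ((v_i · u_j) / (u_j · u_j)) · u_j.

Step by step this gives:
  u_1 = (2, 3, 0)
  u_2 = (3/13, -2/13, -3)
  u_3 = (-189/118, 63/59, -21/118)

Orthogonality check:
  u_2 · u_1 = 0 (should be 0)
  u_3 · u_1 = 0 (should be 0)
  u_3 · u_2 = 0 (should be 0)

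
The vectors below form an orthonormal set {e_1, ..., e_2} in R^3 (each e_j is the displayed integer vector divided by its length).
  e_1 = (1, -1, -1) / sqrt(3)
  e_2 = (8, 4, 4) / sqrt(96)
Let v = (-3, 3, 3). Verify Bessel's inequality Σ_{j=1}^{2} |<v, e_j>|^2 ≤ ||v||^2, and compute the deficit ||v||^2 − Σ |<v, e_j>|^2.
Σ |<v, e_j>|^2 = 27; ||v||^2 = 27; deficit = 0

Write each e_j = u_j / sqrt(<u_j, u_j>) where u_j is the displayed integer vector. Then <v, e_j> = <v, u_j> / sqrt(<u_j, u_j>), so |<v, e_j>|^2 = <v, u_j>^2 / <u_j, u_j>.
Coefficients: <v, e_1> = -9/sqrt(3), <v, e_2> = 0/sqrt(96).
Square and sum: Σ |<v, e_j>|^2 = 27.
Compute ||v||^2 = v·v = 27.
Deficit = 27 − 27 = 0 ≥ 0, confirming Bessel's inequality. (The deficit equals ||v − Σ <v,e_j> e_j||^2, the squared distance from v to span{e_j}.)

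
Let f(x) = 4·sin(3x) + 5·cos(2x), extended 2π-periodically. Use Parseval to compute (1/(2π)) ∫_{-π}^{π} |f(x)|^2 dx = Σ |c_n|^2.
Σ |c_n|^2 = 41/2

Expand |f|^2 and use orthogonality of {sin(nx), cos(mx)} on [-π, π]:
  ∫_{-π}^{π} sin(nx)^2 dx = π, ∫ cos(mx)^2 dx = π, and cross terms integrate to 0.
So ∫_{-π}^{π} f(x)^2 dx = 4^2 · π + 5^2 · π = (16 + 25)π.
Divide by 2π: (16 + 25)/2 = 41/2.
By Parseval, this equals Σ |c_n|^2.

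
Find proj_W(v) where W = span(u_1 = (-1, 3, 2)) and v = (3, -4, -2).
proj_W(v) = (19/14, -57/14, -19/7)

Set up U = [u_1 | ... | u_1] ∈ R^(3×1). The projector onto W = col(U) is P = U (U^T U)^(-1) U^T.
Compute U^T U =
  [14],
and U^T v = (-19).
Solve U^T U · c = U^T v for the coefficients: c = (-19/14). The projection is proj_W(v) = U c.
Check: (v - proj_W(v)) · u_1 = 0  (should be 0).
Result: proj_W(v) = (19/14, -57/14, -19/7).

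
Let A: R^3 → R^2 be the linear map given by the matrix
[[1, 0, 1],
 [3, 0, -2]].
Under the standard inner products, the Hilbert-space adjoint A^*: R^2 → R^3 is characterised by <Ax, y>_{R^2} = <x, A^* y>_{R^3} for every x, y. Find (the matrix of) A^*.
A^* = A^T =
[[1, 3],
 [0, 0],
 [1, -2]]

For real matrices with standard dot products, the defining identity <Ax, y> = <x, A^* y> gives (Ax)^T y = x^T (A^*) y, i.e. x^T A^T y = x^T (A^*) y. Since this holds for all x, y, we must have A^* = A^T. Therefore
A^* =
[[1, 3],
 [0, 0],
 [1, -2]].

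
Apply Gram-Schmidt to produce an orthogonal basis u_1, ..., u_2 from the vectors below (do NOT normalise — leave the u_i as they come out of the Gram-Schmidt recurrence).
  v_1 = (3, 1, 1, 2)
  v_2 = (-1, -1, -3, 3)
Orthogonal basis:
  u_1 = (3, 1, 1, 2)
  u_2 = (-4/5, -14/15, -44/15, 47/15)

Apply the Gram-Schmidt recurrence
  u_1 = v_1
  u_i = v_i − Σ_{j<i} ((v_i · u_j) / (u_j · u_j)) · u_j.

Step by step this gives:
  u_1 = (3, 1, 1, 2)
  u_2 = (-4/5, -14/15, -44/15, 47/15)

Orthogonality check:
  u_2 · u_1 = 0 (should be 0)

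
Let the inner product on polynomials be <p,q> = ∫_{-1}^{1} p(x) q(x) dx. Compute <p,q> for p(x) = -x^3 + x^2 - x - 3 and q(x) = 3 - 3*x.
<p,q> = -64/5

Expand the product: p(x)·q(x) = 3*x^4 - 6*x^3 + 6*x^2 + 6*x - 9.
∫_{-1}^{1} of each monomial x^k gives [2/(k+1) if k even, 0 if k odd]. Integrating term-by-term (or equivalently evaluating the antiderivative F(x) = 3*x^5/5 - 3*x^4/2 + 2*x^3 + 3*x^2 - 9*x at the endpoints):
  F(1) − F(−1) = -49/10 − (79/10) = -64/5.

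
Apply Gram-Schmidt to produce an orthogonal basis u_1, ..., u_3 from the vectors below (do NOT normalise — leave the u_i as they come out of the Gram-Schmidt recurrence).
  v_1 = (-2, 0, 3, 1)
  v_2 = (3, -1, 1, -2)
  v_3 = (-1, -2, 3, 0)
Orthogonal basis:
  u_1 = (-2, 0, 3, 1)
  u_2 = (16/7, -1, 29/14, -23/14)
  u_3 = (-84/185, -287/185, -53/185, -9/185)

Apply the Gram-Schmidt recurrence
  u_1 = v_1
  u_i = v_i − Σ_{j<i} ((v_i · u_j) / (u_j · u_j)) · u_j.

Step by step this gives:
  u_1 = (-2, 0, 3, 1)
  u_2 = (16/7, -1, 29/14, -23/14)
  u_3 = (-84/185, -287/185, -53/185, -9/185)

Orthogonality check:
  u_2 · u_1 = 0 (should be 0)
  u_3 · u_1 = 0 (should be 0)
  u_3 · u_2 = 0 (should be 0)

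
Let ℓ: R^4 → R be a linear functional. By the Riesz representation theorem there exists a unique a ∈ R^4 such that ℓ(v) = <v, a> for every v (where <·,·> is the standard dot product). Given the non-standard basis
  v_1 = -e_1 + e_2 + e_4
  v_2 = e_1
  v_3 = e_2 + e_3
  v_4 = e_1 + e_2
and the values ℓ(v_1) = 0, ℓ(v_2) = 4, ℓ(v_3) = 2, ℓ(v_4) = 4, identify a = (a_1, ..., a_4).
a = (4, 0, 2, 4)

Write a = (a_1, ..., a_4) in the standard basis. For each basis vector v_i, ℓ(v_i) = <v_i, a> is a linear equation in the a_j's. Collect the n equations into a matrix system V a = ℓ, where row i of V is v_i (expressed in the standard basis). Since V is invertible (lower-triangular with 1s on the diagonal, up to permutation), solve by back-substitution:
  V =
[[-1, 1, 0, 1],
 [1, 0, 0, 0],
 [0, 1, 1, 0],
 [1, 1, 0, 0]]
  V a = (0, 4, 2, 4)
Solving gives a = (4, 0, 2, 4).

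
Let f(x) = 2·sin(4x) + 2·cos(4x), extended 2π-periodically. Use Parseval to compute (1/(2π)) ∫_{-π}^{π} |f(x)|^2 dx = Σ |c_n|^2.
Σ |c_n|^2 = 4

Expand |f|^2 and use orthogonality of {sin(nx), cos(mx)} on [-π, π]:
  ∫_{-π}^{π} sin(nx)^2 dx = π, ∫ cos(mx)^2 dx = π, and cross terms integrate to 0.
So ∫_{-π}^{π} f(x)^2 dx = 2^2 · π + 2^2 · π = (4 + 4)π.
Divide by 2π: (4 + 4)/2 = 4.
By Parseval, this equals Σ |c_n|^2.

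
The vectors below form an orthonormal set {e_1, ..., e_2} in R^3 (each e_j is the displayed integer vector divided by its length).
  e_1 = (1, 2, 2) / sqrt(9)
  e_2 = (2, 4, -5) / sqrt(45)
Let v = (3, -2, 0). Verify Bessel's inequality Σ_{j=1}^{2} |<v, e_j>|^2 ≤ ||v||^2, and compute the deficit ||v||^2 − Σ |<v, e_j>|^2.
Σ |<v, e_j>|^2 = 1/5; ||v||^2 = 13; deficit = 64/5

Write each e_j = u_j / sqrt(<u_j, u_j>) where u_j is the displayed integer vector. Then <v, e_j> = <v, u_j> / sqrt(<u_j, u_j>), so |<v, e_j>|^2 = <v, u_j>^2 / <u_j, u_j>.
Coefficients: <v, e_1> = -1/sqrt(9), <v, e_2> = -2/sqrt(45).
Square and sum: Σ |<v, e_j>|^2 = 1/5.
Compute ||v||^2 = v·v = 13.
Deficit = 13 − 1/5 = 64/5 ≥ 0, confirming Bessel's inequality. (The deficit equals ||v − Σ <v,e_j> e_j||^2, the squared distance from v to span{e_j}.)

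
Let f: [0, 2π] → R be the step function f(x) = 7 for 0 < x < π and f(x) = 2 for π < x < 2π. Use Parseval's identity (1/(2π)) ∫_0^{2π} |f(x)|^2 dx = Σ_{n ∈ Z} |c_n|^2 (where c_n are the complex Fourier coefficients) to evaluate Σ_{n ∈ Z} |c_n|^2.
Σ |c_n|^2 = 53/2

Parseval equates the L^2 energy of f (normalised by 1/(2π)) with the ℓ^2 sum of its Fourier coefficients: (1/(2π)) ∫_0^{2π} |f|^2 = Σ |c_n|^2.
Compute the left side: (1/(2π)) [∫_0^π 7^2 dx + ∫_π^{2π} 2^2 dx] = (1/(2π)) · (49π + 4π) = (49 + 4)/2 = 53/2.
So Σ_{n ∈ Z} |c_n|^2 = 53/2.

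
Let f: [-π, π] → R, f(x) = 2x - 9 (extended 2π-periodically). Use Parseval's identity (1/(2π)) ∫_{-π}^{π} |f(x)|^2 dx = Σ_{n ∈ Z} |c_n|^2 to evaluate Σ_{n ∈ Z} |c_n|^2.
Σ |c_n|^2 = 4π^2/3 + 81

Expand and integrate term by term over [-π, π]:
  ∫ (2x)^2 dx = 4·(2π^3/3); ∫ 2·2·(-9)·x dx = 0 (odd integrand); ∫ (-9)^2 dx = 81·2π.
So (1/(2π)) ∫_{-π}^{π} (2x - 9)^2 dx = 4π^2/3 + 81 = 4π^2/3 + 81.
Parseval ⇒ Σ |c_n|^2 = 4π^2/3 + 81.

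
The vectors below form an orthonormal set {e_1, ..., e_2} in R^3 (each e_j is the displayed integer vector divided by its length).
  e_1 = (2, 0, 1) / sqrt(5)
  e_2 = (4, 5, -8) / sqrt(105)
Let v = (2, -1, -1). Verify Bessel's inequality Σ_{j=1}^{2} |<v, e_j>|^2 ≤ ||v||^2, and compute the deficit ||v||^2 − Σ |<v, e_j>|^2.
Σ |<v, e_j>|^2 = 62/21; ||v||^2 = 6; deficit = 64/21

Write each e_j = u_j / sqrt(<u_j, u_j>) where u_j is the displayed integer vector. Then <v, e_j> = <v, u_j> / sqrt(<u_j, u_j>), so |<v, e_j>|^2 = <v, u_j>^2 / <u_j, u_j>.
Coefficients: <v, e_1> = 3/sqrt(5), <v, e_2> = 11/sqrt(105).
Square and sum: Σ |<v, e_j>|^2 = 62/21.
Compute ||v||^2 = v·v = 6.
Deficit = 6 − 62/21 = 64/21 ≥ 0, confirming Bessel's inequality. (The deficit equals ||v − Σ <v,e_j> e_j||^2, the squared distance from v to span{e_j}.)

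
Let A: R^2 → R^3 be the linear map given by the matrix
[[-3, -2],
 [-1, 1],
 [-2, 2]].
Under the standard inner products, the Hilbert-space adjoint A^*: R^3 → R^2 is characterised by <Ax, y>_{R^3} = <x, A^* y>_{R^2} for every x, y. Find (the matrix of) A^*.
A^* = A^T =
[[-3, -1, -2],
 [-2, 1, 2]]

For real matrices with standard dot products, the defining identity <Ax, y> = <x, A^* y> gives (Ax)^T y = x^T (A^*) y, i.e. x^T A^T y = x^T (A^*) y. Since this holds for all x, y, we must have A^* = A^T. Therefore
A^* =
[[-3, -1, -2],
 [-2, 1, 2]].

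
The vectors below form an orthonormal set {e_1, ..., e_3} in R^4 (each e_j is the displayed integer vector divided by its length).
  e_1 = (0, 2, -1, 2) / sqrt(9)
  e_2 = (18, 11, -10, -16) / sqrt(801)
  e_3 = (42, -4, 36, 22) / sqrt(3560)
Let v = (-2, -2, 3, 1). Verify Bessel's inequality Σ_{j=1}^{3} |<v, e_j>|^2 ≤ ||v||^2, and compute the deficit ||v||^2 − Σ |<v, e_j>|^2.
Σ |<v, e_j>|^2 = 171/10; ||v||^2 = 18; deficit = 9/10

Write each e_j = u_j / sqrt(<u_j, u_j>) where u_j is the displayed integer vector. Then <v, e_j> = <v, u_j> / sqrt(<u_j, u_j>), so |<v, e_j>|^2 = <v, u_j>^2 / <u_j, u_j>.
Coefficients: <v, e_1> = -5/sqrt(9), <v, e_2> = -104/sqrt(801), <v, e_3> = 54/sqrt(3560).
Square and sum: Σ |<v, e_j>|^2 = 171/10.
Compute ||v||^2 = v·v = 18.
Deficit = 18 − 171/10 = 9/10 ≥ 0, confirming Bessel's inequality. (The deficit equals ||v − Σ <v,e_j> e_j||^2, the squared distance from v to span{e_j}.)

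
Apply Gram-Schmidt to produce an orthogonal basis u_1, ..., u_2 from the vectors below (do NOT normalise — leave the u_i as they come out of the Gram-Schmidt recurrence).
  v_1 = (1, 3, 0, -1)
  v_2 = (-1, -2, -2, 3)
Orthogonal basis:
  u_1 = (1, 3, 0, -1)
  u_2 = (-1/11, 8/11, -2, 23/11)

Apply the Gram-Schmidt recurrence
  u_1 = v_1
  u_i = v_i − Σ_{j<i} ((v_i · u_j) / (u_j · u_j)) · u_j.

Step by step this gives:
  u_1 = (1, 3, 0, -1)
  u_2 = (-1/11, 8/11, -2, 23/11)

Orthogonality check:
  u_2 · u_1 = 0 (should be 0)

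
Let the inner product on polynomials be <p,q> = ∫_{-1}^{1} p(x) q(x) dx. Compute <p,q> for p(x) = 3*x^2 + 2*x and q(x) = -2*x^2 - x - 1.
<p,q> = -86/15

Expand the product: p(x)·q(x) = -6*x^4 - 7*x^3 - 5*x^2 - 2*x.
∫_{-1}^{1} of each monomial x^k gives [2/(k+1) if k even, 0 if k odd]. Integrating term-by-term (or equivalently evaluating the antiderivative F(x) = -6*x^5/5 - 7*x^4/4 - 5*x^3/3 - x^2 at the endpoints):
  F(1) − F(−1) = -337/60 − (7/60) = -86/15.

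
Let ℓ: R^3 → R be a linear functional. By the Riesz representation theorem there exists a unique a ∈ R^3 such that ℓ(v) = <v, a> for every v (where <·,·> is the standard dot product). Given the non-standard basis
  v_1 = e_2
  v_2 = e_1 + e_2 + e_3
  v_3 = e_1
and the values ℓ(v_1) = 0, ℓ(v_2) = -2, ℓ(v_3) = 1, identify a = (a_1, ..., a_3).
a = (1, 0, -3)

Write a = (a_1, ..., a_3) in the standard basis. For each basis vector v_i, ℓ(v_i) = <v_i, a> is a linear equation in the a_j's. Collect the n equations into a matrix system V a = ℓ, where row i of V is v_i (expressed in the standard basis). Since V is invertible (lower-triangular with 1s on the diagonal, up to permutation), solve by back-substitution:
  V =
[[0, 1, 0],
 [1, 1, 1],
 [1, 0, 0]]
  V a = (0, -2, 1)
Solving gives a = (1, 0, -3).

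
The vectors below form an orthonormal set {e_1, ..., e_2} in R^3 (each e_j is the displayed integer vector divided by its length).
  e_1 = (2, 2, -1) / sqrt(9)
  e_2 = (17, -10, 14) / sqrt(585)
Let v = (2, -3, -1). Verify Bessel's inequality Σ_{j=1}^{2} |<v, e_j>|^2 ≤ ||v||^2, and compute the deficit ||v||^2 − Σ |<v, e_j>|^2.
Σ |<v, e_j>|^2 = 57/13; ||v||^2 = 14; deficit = 125/13

Write each e_j = u_j / sqrt(<u_j, u_j>) where u_j is the displayed integer vector. Then <v, e_j> = <v, u_j> / sqrt(<u_j, u_j>), so |<v, e_j>|^2 = <v, u_j>^2 / <u_j, u_j>.
Coefficients: <v, e_1> = -1/sqrt(9), <v, e_2> = 50/sqrt(585).
Square and sum: Σ |<v, e_j>|^2 = 57/13.
Compute ||v||^2 = v·v = 14.
Deficit = 14 − 57/13 = 125/13 ≥ 0, confirming Bessel's inequality. (The deficit equals ||v − Σ <v,e_j> e_j||^2, the squared distance from v to span{e_j}.)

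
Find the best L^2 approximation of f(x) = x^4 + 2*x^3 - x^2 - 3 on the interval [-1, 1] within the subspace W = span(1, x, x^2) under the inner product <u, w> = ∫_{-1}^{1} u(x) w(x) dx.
g(x) = -x^2/7 + 6*x/5 - 108/35

The best approximation g ∈ W is the orthogonal projection of f onto W. Writing g = a_0 + a_1 x + a_2 x^2, the coefficients solve the normal equations G · a = b where
  G_{ij} = <φ_i, φ_j> and b_i = <f, φ_i>, with φ_0 = 1, φ_1 = x, φ_2 = x^2.
G =
  [2, 0, 2/3]
  [0, 2/3, 0]
  [2/3, 0, 2/5],
b = (-94/15, 4/5, -74/35).
Solving gives a_0 = -108/35, a_1 = 6/5, a_2 = -1/7, so
  g(x) = -x^2/7 + 6*x/5 - 108/35.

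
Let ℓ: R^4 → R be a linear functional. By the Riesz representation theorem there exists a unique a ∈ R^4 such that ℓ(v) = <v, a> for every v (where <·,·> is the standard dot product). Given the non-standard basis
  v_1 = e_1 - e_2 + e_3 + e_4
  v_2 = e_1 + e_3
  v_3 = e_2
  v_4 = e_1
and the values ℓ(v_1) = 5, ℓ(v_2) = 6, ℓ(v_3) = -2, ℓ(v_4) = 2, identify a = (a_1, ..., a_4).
a = (2, -2, 4, -3)

Write a = (a_1, ..., a_4) in the standard basis. For each basis vector v_i, ℓ(v_i) = <v_i, a> is a linear equation in the a_j's. Collect the n equations into a matrix system V a = ℓ, where row i of V is v_i (expressed in the standard basis). Since V is invertible (lower-triangular with 1s on the diagonal, up to permutation), solve by back-substitution:
  V =
[[1, -1, 1, 1],
 [1, 0, 1, 0],
 [0, 1, 0, 0],
 [1, 0, 0, 0]]
  V a = (5, 6, -2, 2)
Solving gives a = (2, -2, 4, -3).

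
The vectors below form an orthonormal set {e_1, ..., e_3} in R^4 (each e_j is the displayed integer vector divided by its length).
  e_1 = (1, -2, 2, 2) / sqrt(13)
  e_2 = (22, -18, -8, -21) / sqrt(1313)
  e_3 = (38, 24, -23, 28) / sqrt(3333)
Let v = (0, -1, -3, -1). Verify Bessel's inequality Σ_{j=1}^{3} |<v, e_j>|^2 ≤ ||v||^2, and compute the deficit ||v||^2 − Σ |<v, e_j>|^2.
Σ |<v, e_j>|^2 = 194/33; ||v||^2 = 11; deficit = 169/33

Write each e_j = u_j / sqrt(<u_j, u_j>) where u_j is the displayed integer vector. Then <v, e_j> = <v, u_j> / sqrt(<u_j, u_j>), so |<v, e_j>|^2 = <v, u_j>^2 / <u_j, u_j>.
Coefficients: <v, e_1> = -6/sqrt(13), <v, e_2> = 63/sqrt(1313), <v, e_3> = 17/sqrt(3333).
Square and sum: Σ |<v, e_j>|^2 = 194/33.
Compute ||v||^2 = v·v = 11.
Deficit = 11 − 194/33 = 169/33 ≥ 0, confirming Bessel's inequality. (The deficit equals ||v − Σ <v,e_j> e_j||^2, the squared distance from v to span{e_j}.)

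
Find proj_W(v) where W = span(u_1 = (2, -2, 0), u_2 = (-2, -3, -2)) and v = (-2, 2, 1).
proj_W(v) = (-56/33, 76/33, 8/33)

Set up U = [u_1 | ... | u_2] ∈ R^(3×2). The projector onto W = col(U) is P = U (U^T U)^(-1) U^T.
Compute U^T U =
  [8, 2]
  [2, 17],
and U^T v = (-8, -4).
Solve U^T U · c = U^T v for the coefficients: c = (-32/33, -4/33). The projection is proj_W(v) = U c.
Check: (v - proj_W(v)) · u_1 = 0  (should be 0).
Check: (v - proj_W(v)) · u_2 = 0  (should be 0).
Result: proj_W(v) = (-56/33, 76/33, 8/33).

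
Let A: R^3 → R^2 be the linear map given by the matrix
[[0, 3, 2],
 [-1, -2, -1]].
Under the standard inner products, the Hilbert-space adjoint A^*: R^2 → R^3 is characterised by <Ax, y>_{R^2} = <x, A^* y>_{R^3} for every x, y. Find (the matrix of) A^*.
A^* = A^T =
[[0, -1],
 [3, -2],
 [2, -1]]

For real matrices with standard dot products, the defining identity <Ax, y> = <x, A^* y> gives (Ax)^T y = x^T (A^*) y, i.e. x^T A^T y = x^T (A^*) y. Since this holds for all x, y, we must have A^* = A^T. Therefore
A^* =
[[0, -1],
 [3, -2],
 [2, -1]].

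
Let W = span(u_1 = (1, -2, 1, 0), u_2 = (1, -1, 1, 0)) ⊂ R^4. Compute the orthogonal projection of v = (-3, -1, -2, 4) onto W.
proj_W(v) = (-5/2, -1, -5/2, 0)

Set up U = [u_1 | ... | u_2] ∈ R^(4×2). The projector onto W = col(U) is P = U (U^T U)^(-1) U^T.
Compute U^T U =
  [6, 4]
  [4, 3],
and U^T v = (-3, -4).
Solve U^T U · c = U^T v for the coefficients: c = (7/2, -6). The projection is proj_W(v) = U c.
Check: (v - proj_W(v)) · u_1 = 0  (should be 0).
Check: (v - proj_W(v)) · u_2 = 0  (should be 0).
Result: proj_W(v) = (-5/2, -1, -5/2, 0).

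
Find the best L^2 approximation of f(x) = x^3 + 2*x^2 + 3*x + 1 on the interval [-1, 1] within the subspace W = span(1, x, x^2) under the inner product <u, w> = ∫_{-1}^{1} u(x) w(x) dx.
g(x) = 2*x^2 + 18*x/5 + 1

The best approximation g ∈ W is the orthogonal projection of f onto W. Writing g = a_0 + a_1 x + a_2 x^2, the coefficients solve the normal equations G · a = b where
  G_{ij} = <φ_i, φ_j> and b_i = <f, φ_i>, with φ_0 = 1, φ_1 = x, φ_2 = x^2.
G =
  [2, 0, 2/3]
  [0, 2/3, 0]
  [2/3, 0, 2/5],
b = (10/3, 12/5, 22/15).
Solving gives a_0 = 1, a_1 = 18/5, a_2 = 2, so
  g(x) = 2*x^2 + 18*x/5 + 1.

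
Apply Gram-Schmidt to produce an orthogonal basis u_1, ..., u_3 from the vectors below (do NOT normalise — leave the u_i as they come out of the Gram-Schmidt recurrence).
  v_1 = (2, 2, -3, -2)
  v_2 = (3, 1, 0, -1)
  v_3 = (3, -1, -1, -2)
Orthogonal basis:
  u_1 = (2, 2, -3, -2)
  u_2 = (43/21, 1/21, 10/7, -1/21)
  u_3 = (51/131, -273/131, -68/131, -120/131)

Apply the Gram-Schmidt recurrence
  u_1 = v_1
  u_i = v_i − Σ_{j<i} ((v_i · u_j) / (u_j · u_j)) · u_j.

Step by step this gives:
  u_1 = (2, 2, -3, -2)
  u_2 = (43/21, 1/21, 10/7, -1/21)
  u_3 = (51/131, -273/131, -68/131, -120/131)

Orthogonality check:
  u_2 · u_1 = 0 (should be 0)
  u_3 · u_1 = 0 (should be 0)
  u_3 · u_2 = 0 (should be 0)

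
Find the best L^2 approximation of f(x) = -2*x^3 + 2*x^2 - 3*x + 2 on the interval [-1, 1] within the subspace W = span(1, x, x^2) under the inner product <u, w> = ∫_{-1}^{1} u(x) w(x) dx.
g(x) = 2*x^2 - 21*x/5 + 2

The best approximation g ∈ W is the orthogonal projection of f onto W. Writing g = a_0 + a_1 x + a_2 x^2, the coefficients solve the normal equations G · a = b where
  G_{ij} = <φ_i, φ_j> and b_i = <f, φ_i>, with φ_0 = 1, φ_1 = x, φ_2 = x^2.
G =
  [2, 0, 2/3]
  [0, 2/3, 0]
  [2/3, 0, 2/5],
b = (16/3, -14/5, 32/15).
Solving gives a_0 = 2, a_1 = -21/5, a_2 = 2, so
  g(x) = 2*x^2 - 21*x/5 + 2.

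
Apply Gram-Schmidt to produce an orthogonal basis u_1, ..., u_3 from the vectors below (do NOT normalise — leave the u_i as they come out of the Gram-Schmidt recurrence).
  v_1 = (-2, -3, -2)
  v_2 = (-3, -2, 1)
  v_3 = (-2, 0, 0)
Orthogonal basis:
  u_1 = (-2, -3, -2)
  u_2 = (-31/17, -4/17, 37/17)
  u_3 = (-49/69, 56/69, -35/69)

Apply the Gram-Schmidt recurrence
  u_1 = v_1
  u_i = v_i − Σ_{j<i} ((v_i · u_j) / (u_j · u_j)) · u_j.

Step by step this gives:
  u_1 = (-2, -3, -2)
  u_2 = (-31/17, -4/17, 37/17)
  u_3 = (-49/69, 56/69, -35/69)

Orthogonality check:
  u_2 · u_1 = 0 (should be 0)
  u_3 · u_1 = 0 (should be 0)
  u_3 · u_2 = 0 (should be 0)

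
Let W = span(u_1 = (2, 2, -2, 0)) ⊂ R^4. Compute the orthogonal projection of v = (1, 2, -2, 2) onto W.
proj_W(v) = (5/3, 5/3, -5/3, 0)

Set up U = [u_1 | ... | u_1] ∈ R^(4×1). The projector onto W = col(U) is P = U (U^T U)^(-1) U^T.
Compute U^T U =
  [12],
and U^T v = (10).
Solve U^T U · c = U^T v for the coefficients: c = (5/6). The projection is proj_W(v) = U c.
Check: (v - proj_W(v)) · u_1 = 0  (should be 0).
Result: proj_W(v) = (5/3, 5/3, -5/3, 0).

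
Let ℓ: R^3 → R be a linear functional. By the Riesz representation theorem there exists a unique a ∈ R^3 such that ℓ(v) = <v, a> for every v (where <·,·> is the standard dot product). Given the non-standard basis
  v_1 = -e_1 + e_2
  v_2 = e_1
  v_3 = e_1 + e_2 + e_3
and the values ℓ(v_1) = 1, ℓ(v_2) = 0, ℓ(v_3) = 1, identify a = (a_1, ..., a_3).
a = (0, 1, 0)

Write a = (a_1, ..., a_3) in the standard basis. For each basis vector v_i, ℓ(v_i) = <v_i, a> is a linear equation in the a_j's. Collect the n equations into a matrix system V a = ℓ, where row i of V is v_i (expressed in the standard basis). Since V is invertible (lower-triangular with 1s on the diagonal, up to permutation), solve by back-substitution:
  V =
[[-1, 1, 0],
 [1, 0, 0],
 [1, 1, 1]]
  V a = (1, 0, 1)
Solving gives a = (0, 1, 0).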